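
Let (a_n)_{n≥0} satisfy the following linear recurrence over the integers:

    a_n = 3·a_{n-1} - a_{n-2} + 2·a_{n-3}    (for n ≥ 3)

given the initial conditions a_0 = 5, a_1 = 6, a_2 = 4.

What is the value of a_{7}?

a_3 = 3·4 + -1·6 + 2·5 = 16
a_4 = 3·16 + -1·4 + 2·6 = 56
a_5 = 3·56 + -1·16 + 2·4 = 160
a_6 = 3·160 + -1·56 + 2·16 = 456
a_7 = 3·456 + -1·160 + 2·56 = 1320

1320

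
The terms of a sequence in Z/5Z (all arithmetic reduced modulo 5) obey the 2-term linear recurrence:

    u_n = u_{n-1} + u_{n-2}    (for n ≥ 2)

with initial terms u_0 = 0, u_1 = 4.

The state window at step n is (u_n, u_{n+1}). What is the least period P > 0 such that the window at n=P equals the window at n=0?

n=0: window = (0, 4)
n=1: window = (4, 4)
n=2: window = (4, 3)
n=3: window = (3, 2)
n=4: window = (2, 0)
n=5: window = (0, 2)
n=6: window = (2, 2)
n=7: window = (2, 4)
n=8: window = (4, 1)
n=9: window = (1, 0)
n=10: window = (0, 1)
n=11: window = (1, 1)
n=12: window = (1, 2)
n=13: window = (2, 3)
n=14: window = (3, 0)
n=15: window = (0, 3)
n=16: window = (3, 3)
n=17: window = (3, 1)
n=18: window = (1, 4)
n=19: window = (4, 0)
n=20: window = (0, 4)
window at n=20 equals window at n=0 → period = 20

20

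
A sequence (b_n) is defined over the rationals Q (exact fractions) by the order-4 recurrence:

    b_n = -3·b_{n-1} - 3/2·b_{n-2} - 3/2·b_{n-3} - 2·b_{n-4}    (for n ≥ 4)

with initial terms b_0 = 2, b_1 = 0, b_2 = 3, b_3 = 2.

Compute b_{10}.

-64053/16

b_4 = -3·2 + -3/2·3 + -3/2·0 + -2·2 = -29/2
b_5 = -3·-29/2 + -3/2·2 + -3/2·3 + -2·0 = 36
b_6 = -3·36 + -3/2·-29/2 + -3/2·2 + -2·3 = -381/4
b_7 = -3·-381/4 + -3/2·36 + -3/2·-29/2 + -2·2 = 499/2
b_8 = -3·499/2 + -3/2·-381/4 + -3/2·36 + -2·-29/2 = -5045/8
b_9 = -3·-5045/8 + -3/2·499/2 + -3/2·-381/4 + -2·36 = 3177/2
b_10 = -3·3177/2 + -3/2·-5045/8 + -3/2·499/2 + -2·-381/4 = -64053/16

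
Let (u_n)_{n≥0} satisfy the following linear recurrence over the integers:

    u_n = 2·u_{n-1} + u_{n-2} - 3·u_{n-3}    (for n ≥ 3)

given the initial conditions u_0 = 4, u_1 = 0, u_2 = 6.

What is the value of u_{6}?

-6

u_3 = 2·6 + 1·0 + -3·4 = 0
u_4 = 2·0 + 1·6 + -3·0 = 6
u_5 = 2·6 + 1·0 + -3·6 = -6
u_6 = 2·-6 + 1·6 + -3·0 = -6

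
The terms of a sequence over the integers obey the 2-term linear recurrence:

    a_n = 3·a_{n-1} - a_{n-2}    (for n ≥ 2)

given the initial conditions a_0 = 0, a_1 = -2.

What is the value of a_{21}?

a_2 = 3·-2 + -1·0 = -6
a_3 = 3·-6 + -1·-2 = -16
a_4 = 3·-16 + -1·-6 = -42
a_5 = 3·-42 + -1·-16 = -110
a_6 = 3·-110 + -1·-42 = -288
a_7 = 3·-288 + -1·-110 = -754
a_8 = 3·-754 + -1·-288 = -1974
a_9 = 3·-1974 + -1·-754 = -5168
a_10 = 3·-5168 + -1·-1974 = -13530
a_11 = 3·-13530 + -1·-5168 = -35422
a_12 = 3·-35422 + -1·-13530 = -92736
a_13 = 3·-92736 + -1·-35422 = -242786
a_14 = 3·-242786 + -1·-92736 = -635622
a_15 = 3·-635622 + -1·-242786 = -1664080
a_16 = 3·-1664080 + -1·-635622 = -4356618
a_17 = 3·-4356618 + -1·-1664080 = -11405774
a_18 = 3·-11405774 + -1·-4356618 = -29860704
a_19 = 3·-29860704 + -1·-11405774 = -78176338
a_20 = 3·-78176338 + -1·-29860704 = -204668310
a_21 = 3·-204668310 + -1·-78176338 = -535828592

-535828592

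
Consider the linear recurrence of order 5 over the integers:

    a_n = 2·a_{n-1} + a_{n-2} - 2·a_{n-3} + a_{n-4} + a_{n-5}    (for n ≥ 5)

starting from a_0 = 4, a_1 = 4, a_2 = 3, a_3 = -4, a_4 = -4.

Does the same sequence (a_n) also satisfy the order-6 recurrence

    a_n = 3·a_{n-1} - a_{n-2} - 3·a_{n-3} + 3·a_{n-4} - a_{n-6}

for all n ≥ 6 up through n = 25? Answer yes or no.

yes

Terms a_0..a_25: 4, 4, 3, -4, -4, -10, -9, -21, -39, -95, -206, -459, -994, -2169, -4715, -10276, -22382, -48773, -106260, -231520, -504412, -1098979, -2394363, -5216661, -11365659, -24762644
n=6: candidate gives -9, actual a_6 = -9 ✓
n=7: candidate gives -21, actual a_7 = -21 ✓
n=8: candidate gives -39, actual a_8 = -39 ✓
n=9: candidate gives -95, actual a_9 = -95 ✓
n=10: candidate gives -206, actual a_10 = -206 ✓
n=11: candidate gives -459, actual a_11 = -459 ✓
n=12: candidate gives -994, actual a_12 = -994 ✓
n=13: candidate gives -2169, actual a_13 = -2169 ✓
n=14: candidate gives -4715, actual a_14 = -4715 ✓
n=15: candidate gives -10276, actual a_15 = -10276 ✓
n=16: candidate gives -22382, actual a_16 = -22382 ✓
n=17: candidate gives -48773, actual a_17 = -48773 ✓
n=18: candidate gives -106260, actual a_18 = -106260 ✓
n=19: candidate gives -231520, actual a_19 = -231520 ✓
n=20: candidate gives -504412, actual a_20 = -504412 ✓
n=21: candidate gives -1098979, actual a_21 = -1098979 ✓
n=22: candidate gives -2394363, actual a_22 = -2394363 ✓
n=23: candidate gives -5216661, actual a_23 = -5216661 ✓
n=24: candidate gives -11365659, actual a_24 = -11365659 ✓
n=25: candidate gives -24762644, actual a_25 = -24762644 ✓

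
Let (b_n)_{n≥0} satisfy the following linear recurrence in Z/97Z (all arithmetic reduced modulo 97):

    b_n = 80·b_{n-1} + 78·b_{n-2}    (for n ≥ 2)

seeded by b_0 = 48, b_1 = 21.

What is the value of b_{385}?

6

b_2 = 80·21 + 78·48 = 89
b_3 = 80·89 + 78·21 = 28
b_4 = 80·28 + 78·89 = 64
b_5 = 80·64 + 78·28 = 29
b_6 = 80·29 + 78·64 = 37
b_7 = 80·37 + 78·29 = 81
Continuing the recurrence:
  b_8 = 54;  b_9 = 65;  b_10 = 3;  b_11 = 72;  b_12 = 77;  b_13 = 39
  b_14 = 8;  b_15 = 93;  b_16 = 13;  b_17 = 49;  b_18 = 84;  b_19 = 66
  b_20 = 95;  b_21 = 41;  b_22 = 20;  b_23 = 45;  b_24 = 19;  b_25 = 83
  b_26 = 71;  b_27 = 29;  b_28 = 1;  b_29 = 14;  b_30 = 34;  b_31 = 29
  b_32 = 25;  b_33 = 91;  b_34 = 15;  b_35 = 53;  b_36 = 75;  b_37 = 46
  b_38 = 24;  b_39 = 76;  b_40 = 95;  b_41 = 45;  b_42 = 49;  b_43 = 58
  b_44 = 23;  b_45 = 59;  b_46 = 15;  b_47 = 79;  b_48 = 21;  b_49 = 82
  b_50 = 50;  b_51 = 17;  b_52 = 22;  b_53 = 79;  b_54 = 82;  b_55 = 15
  b_56 = 30;  b_57 = 78;  b_58 = 44;  b_59 = 1;  b_60 = 20;  b_61 = 29
  b_62 = 0;  b_63 = 31;  b_64 = 55;  b_65 = 28;  b_66 = 31;  b_67 = 8
  b_68 = 51;  b_69 = 48;  b_70 = 58;  b_71 = 42;  b_72 = 27;  b_73 = 4
  b_74 = 1;  b_75 = 4;  b_76 = 10;  b_77 = 45;  b_78 = 15;  b_79 = 54
  b_80 = 58;  b_81 = 25;  b_82 = 25;  b_83 = 70;  b_84 = 81;  b_85 = 9
  b_86 = 54;  b_87 = 75;  b_88 = 27;  b_89 = 56;  b_90 = 87;  b_91 = 76
  b_92 = 62;  b_93 = 24;  b_94 = 63;  b_95 = 25;  b_96 = 27;  b_97 = 36
  b_98 = 39;  b_99 = 11;  b_100 = 42;  b_101 = 47;  b_102 = 52;  b_103 = 66
  b_104 = 24;  b_105 = 84;  b_106 = 56;  b_107 = 71;  b_108 = 57;  b_109 = 10
  b_110 = 8;  b_111 = 62;  b_112 = 55;  b_113 = 21;  b_114 = 53;  b_115 = 58
  b_116 = 44;  b_117 = 90;  b_118 = 59;  b_119 = 3;  b_120 = 89;  b_121 = 79
  b_122 = 70;  b_123 = 25;  b_124 = 88;  b_125 = 66;  b_126 = 19;  b_127 = 72
  b_128 = 64;  b_129 = 66;  b_130 = 87;  b_131 = 80;  b_132 = 91;  b_133 = 37
  b_134 = 67;  b_135 = 1;  b_136 = 68;  b_137 = 86;  b_138 = 59;  b_139 = 79
  b_140 = 58;  b_141 = 35;  b_142 = 49;  b_143 = 54;  b_144 = 91;  b_145 = 46
  b_146 = 11;  b_147 = 6;  b_148 = 77;  b_149 = 32;  b_150 = 30;  b_151 = 46
  b_152 = 6;  b_153 = 91;  b_154 = 85;  b_155 = 27;  b_156 = 60;  b_157 = 19
  b_158 = 89;  b_159 = 66;  b_160 = 0;  b_161 = 7;  b_162 = 75;  b_163 = 47
  b_164 = 7;  b_165 = 55;  b_166 = 96;  b_167 = 39;  b_168 = 35;  b_169 = 22
  b_170 = 28;  b_171 = 76;  b_172 = 19;  b_173 = 76;  b_174 = 93;  b_175 = 79
  b_176 = 91;  b_177 = 56;  b_178 = 35;  b_179 = 87;  b_180 = 87;  b_181 = 69
  b_182 = 84;  b_183 = 74;  b_184 = 56;  b_185 = 67;  b_186 = 28;  b_187 = 94
  b_188 = 4;  b_189 = 86;  b_190 = 14;  b_191 = 68;  b_192 = 33;  b_193 = 87
  b_194 = 28;  b_195 = 5;  b_196 = 62;  b_197 = 15;  b_198 = 22;  b_199 = 20
  b_200 = 18;  b_201 = 90;  b_202 = 68;  b_203 = 44;  b_204 = 94;  b_205 = 88
  b_206 = 16;  b_207 = 93;  b_208 = 55;  b_209 = 14;  b_210 = 75;  b_211 = 11
  b_212 = 37;  b_213 = 35;  b_214 = 60;  b_215 = 61;  b_216 = 54;  b_217 = 57
  b_218 = 42;  b_219 = 46;  b_220 = 69;  b_221 = 87;  b_222 = 23;  b_223 = 90
  b_224 = 70;  b_225 = 10;  b_226 = 52;  b_227 = 90;  b_228 = 4;  b_229 = 65
  b_230 = 80;  b_231 = 24;  b_232 = 12;  b_233 = 19;  b_234 = 31;  b_235 = 82
  b_236 = 54;  b_237 = 46;  b_238 = 35;  b_239 = 83;  b_240 = 58;  b_241 = 56
  b_242 = 80;  b_243 = 1;  b_244 = 15;  b_245 = 17;  b_246 = 8;  b_247 = 26
  b_248 = 85;  b_249 = 1;  b_250 = 17;  b_251 = 80;  b_252 = 63;  b_253 = 28
  b_254 = 73;  b_255 = 70;  b_256 = 42;  b_257 = 90;  b_258 = 0;  b_259 = 36
  b_260 = 67;  b_261 = 20;  b_262 = 36;  b_263 = 75;  b_264 = 78;  b_265 = 62
  b_266 = 83;  b_267 = 30;  b_268 = 47;  b_269 = 86;  b_270 = 70;  b_271 = 86
  b_272 = 21;  b_273 = 46;  b_274 = 80;  b_275 = 94;  b_276 = 83;  b_277 = 4
  b_278 = 4;  b_279 = 50;  b_280 = 44;  b_281 = 48;  b_282 = 94;  b_283 = 12
  b_284 = 47;  b_285 = 40;  b_286 = 76;  b_287 = 82;  b_288 = 72;  b_289 = 31
  b_290 = 45;  b_291 = 4;  b_292 = 47;  b_293 = 95;  b_294 = 14;  b_295 = 91
  b_296 = 30;  b_297 = 89;  b_298 = 51;  b_299 = 61;  b_300 = 31;  b_301 = 60
  b_302 = 40;  b_303 = 23;  b_304 = 13;  b_305 = 21;  b_306 = 75;  b_307 = 72
  b_308 = 67;  b_309 = 15;  b_310 = 24;  b_311 = 83;  b_312 = 73;  b_313 = 92
  b_314 = 56;  b_315 = 16;  b_316 = 22;  b_317 = 1;  b_318 = 50;  b_319 = 4
  b_320 = 49;  b_321 = 61;  b_322 = 69;  b_323 = 93;  b_324 = 18;  b_325 = 61
  b_326 = 76;  b_327 = 71;  b_328 = 65;  b_329 = 68;  b_330 = 34;  b_331 = 70
  b_332 = 7;  b_333 = 6;  b_334 = 56;  b_335 = 1;  b_336 = 83;  b_337 = 25
  b_338 = 35;  b_339 = 94;  b_340 = 65;  b_341 = 19;  b_342 = 91;  b_343 = 32
  b_344 = 55;  b_345 = 9;  b_346 = 63;  b_347 = 19;  b_348 = 32;  b_349 = 65
  b_350 = 33;  b_351 = 47;  b_352 = 29;  b_353 = 69;  b_354 = 22;  b_355 = 61
  b_356 = 0;  b_357 = 5;  b_358 = 12;  b_359 = 89;  b_360 = 5;  b_361 = 67
  b_362 = 27;  b_363 = 14;  b_364 = 25;  b_365 = 85;  b_366 = 20;  b_367 = 82
  b_368 = 69;  b_369 = 82;  b_370 = 11;  b_371 = 1;  b_372 = 65;  b_373 = 40
  b_374 = 25;  b_375 = 76;  b_376 = 76;  b_377 = 77;  b_378 = 60;  b_379 = 39
  b_380 = 40;  b_381 = 34;  b_382 = 20;  b_383 = 81
b_384 = 80·81 + 78·20 = 86
b_385 = 80·86 + 78·81 = 6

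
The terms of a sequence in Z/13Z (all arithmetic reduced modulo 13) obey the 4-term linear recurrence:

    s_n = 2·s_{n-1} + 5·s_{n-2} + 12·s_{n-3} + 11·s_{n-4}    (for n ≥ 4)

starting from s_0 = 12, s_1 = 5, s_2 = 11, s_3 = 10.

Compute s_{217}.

s_4 = 2·10 + 5·11 + 12·5 + 11·12 = 7
s_5 = 2·7 + 5·10 + 12·11 + 11·5 = 4
s_6 = 2·4 + 5·7 + 12·10 + 11·11 = 11
s_7 = 2·11 + 5·4 + 12·7 + 11·10 = 2
s_8 = 2·2 + 5·11 + 12·4 + 11·7 = 2
s_9 = 2·2 + 5·2 + 12·11 + 11·4 = 8
Continuing the recurrence:
  s_10 = 2;  s_11 = 12;  s_12 = 9;  s_13 = 8;  s_14 = 6;  s_15 = 6
  s_16 = 3;  s_17 = 1;  s_18 = 12;  s_19 = 1;  s_20 = 3;  s_21 = 10
  s_22 = 10;  s_23 = 0;  s_24 = 8;  s_25 = 12;  s_26 = 5;  s_27 = 10
  s_28 = 4;  s_29 = 3;  s_30 = 6;  s_31 = 3;  s_32 = 12;  s_33 = 1
  s_34 = 8;  s_35 = 3;  s_36 = 8;  s_37 = 8;  s_38 = 11;  s_39 = 9
  s_40 = 10;  s_41 = 12;  s_42 = 4;  s_43 = 1;  s_44 = 3;  s_45 = 9
  s_46 = 11;  s_47 = 10;  s_48 = 8;  s_49 = 11;  s_50 = 4;  s_51 = 9
  s_52 = 11;  s_53 = 2;  s_54 = 3;  s_55 = 0;  s_56 = 4;  s_57 = 1
  s_58 = 3;  s_59 = 7;  s_60 = 7;  s_61 = 5;  s_62 = 6;  s_63 = 3
  s_64 = 4;  s_65 = 7;  s_66 = 6;  s_67 = 11;  s_68 = 11;  s_69 = 5
  s_70 = 3;  s_71 = 11;  s_72 = 10;  s_73 = 10;  s_74 = 1;  s_75 = 7
  s_76 = 2;  s_77 = 5;  s_78 = 11;  s_79 = 5;  s_80 = 4;  s_81 = 12
  s_82 = 4;  s_83 = 2;  s_84 = 4;  s_85 = 3;  s_86 = 3;  s_87 = 0
  s_88 = 4;  s_89 = 12;  s_90 = 12;  s_91 = 2;  s_92 = 5;  s_93 = 10
  s_94 = 6;  s_95 = 1;  s_96 = 12;  s_97 = 3;  s_98 = 1;  s_99 = 3
  s_100 = 10;  s_101 = 2;  s_102 = 10;  s_103 = 1;  s_104 = 4;  s_105 = 12
  s_106 = 10;  s_107 = 9;  s_108 = 9;  s_109 = 3;  s_110 = 9;  s_111 = 6
  s_112 = 10;  s_113 = 9;  s_114 = 5;  s_115 = 7;  s_116 = 10;  s_117 = 6
  s_118 = 6;  s_119 = 5;  s_120 = 1;  s_121 = 9;  s_122 = 6;  s_123 = 7
  s_124 = 7;  s_125 = 12;  s_126 = 1;  s_127 = 2;  s_128 = 9;  s_129 = 3
  s_130 = 8;  s_131 = 5;  s_132 = 3;  s_133 = 4;  s_134 = 2;  s_135 = 11
  s_136 = 9;  s_137 = 11;  s_138 = 0;  s_139 = 11;  s_140 = 6;  s_141 = 6
  s_142 = 5;  s_143 = 12;  s_144 = 5;  s_145 = 1;  s_146 = 5;  s_147 = 12
  s_148 = 12;  s_149 = 12;  s_150 = 10;  s_151 = 5;  s_152 = 11;  s_153 = 0
  s_154 = 4;  s_155 = 0;  s_156 = 11;  s_157 = 5;  s_158 = 5;  s_159 = 11
  s_160 = 7;  s_161 = 2;  s_162 = 5;  s_163 = 4;  s_164 = 4;  s_165 = 6
  s_166 = 5;  s_167 = 2;  s_168 = 2;  s_169 = 10;  s_170 = 5;  s_171 = 2
  s_172 = 2;  s_173 = 2;  s_174 = 2;  s_175 = 8;  s_176 = 7;  s_177 = 9
  s_178 = 2;  s_179 = 0;  s_180 = 0;  s_181 = 6;  s_182 = 8;  s_183 = 7
  s_184 = 9;  s_185 = 7;  s_186 = 10;  s_187 = 6;  s_188 = 11;  s_189 = 2
  s_190 = 7;  s_191 = 1;  s_192 = 0;  s_193 = 7;  s_194 = 12;  s_195 = 5
  s_196 = 11;  s_197 = 8;  s_198 = 3;  s_199 = 12;  s_200 = 9;  s_201 = 7
  s_202 = 2;  s_203 = 6;  s_204 = 10;  s_205 = 8;  s_206 = 4;  s_207 = 0
  s_208 = 5;  s_209 = 3;  s_210 = 10;  s_211 = 4;  s_212 = 6;  s_213 = 3
  s_214 = 12;  s_215 = 12
s_216 = 2·12 + 5·12 + 12·3 + 11·6 = 4
s_217 = 2·4 + 5·12 + 12·12 + 11·3 = 11

11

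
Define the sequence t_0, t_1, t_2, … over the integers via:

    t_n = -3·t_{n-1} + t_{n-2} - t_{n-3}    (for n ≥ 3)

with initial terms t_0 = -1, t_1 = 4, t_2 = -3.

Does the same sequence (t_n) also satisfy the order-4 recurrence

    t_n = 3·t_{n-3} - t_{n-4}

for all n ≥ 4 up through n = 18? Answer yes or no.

no

Terms t_0..t_18: -1, 4, -3, 14, -49, 164, -555, 1878, -6353, 21492, -72707, 245966, -832097, 2814964, -9522955, 32215926, -108985697, 368695972, -1247289539
n=4: candidate gives 13, actual t_4 = -49 ✗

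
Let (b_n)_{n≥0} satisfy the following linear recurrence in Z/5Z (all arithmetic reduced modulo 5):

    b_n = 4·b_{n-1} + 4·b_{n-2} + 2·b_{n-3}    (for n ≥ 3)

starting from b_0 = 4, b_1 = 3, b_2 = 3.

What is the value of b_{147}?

b_3 = 4·3 + 4·3 + 2·4 = 2
b_4 = 4·2 + 4·3 + 2·3 = 1
b_5 = 4·1 + 4·2 + 2·3 = 3
b_6 = 4·3 + 4·1 + 2·2 = 0
b_7 = 4·0 + 4·3 + 2·1 = 4
b_8 = 4·4 + 4·0 + 2·3 = 2
b_9 = 4·2 + 4·4 + 2·0 = 4
b_10 = 4·4 + 4·2 + 2·4 = 2
b_11 = 4·2 + 4·4 + 2·2 = 3
b_12 = 4·3 + 4·2 + 2·4 = 3
b_13 = 4·3 + 4·3 + 2·2 = 3
b_14 = 4·3 + 4·3 + 2·3 = 0
b_15 = 4·0 + 4·3 + 2·3 = 3
b_16 = 4·3 + 4·0 + 2·3 = 3
b_17 = 4·3 + 4·3 + 2·0 = 4
b_18 = 4·4 + 4·3 + 2·3 = 4
b_19 = 4·4 + 4·4 + 2·3 = 3
b_20 = 4·3 + 4·4 + 2·4 = 1
b_21 = 4·1 + 4·3 + 2·4 = 4
b_22 = 4·4 + 4·1 + 2·3 = 1
b_23 = 4·1 + 4·4 + 2·1 = 2
b_24 = 4·2 + 4·1 + 2·4 = 0
b_25 = 4·0 + 4·2 + 2·1 = 0
b_26 = 4·0 + 4·0 + 2·2 = 4
b_27 = 4·4 + 4·0 + 2·0 = 1
b_28 = 4·1 + 4·4 + 2·0 = 0
b_29 = 4·0 + 4·1 + 2·4 = 2
b_30 = 4·2 + 4·0 + 2·1 = 0
b_31 = 4·0 + 4·2 + 2·0 = 3
b_32 = 4·3 + 4·0 + 2·2 = 1
b_33 = 4·1 + 4·3 + 2·0 = 1
b_34 = 4·1 + 4·1 + 2·3 = 4
b_35 = 4·4 + 4·1 + 2·1 = 2
b_36 = 4·2 + 4·4 + 2·1 = 1
b_37 = 4·1 + 4·2 + 2·4 = 0
b_38 = 4·0 + 4·1 + 2·2 = 3
b_39 = 4·3 + 4·0 + 2·1 = 4
b_40 = 4·4 + 4·3 + 2·0 = 3
b_41 = 4·3 + 4·4 + 2·3 = 4
b_42 = 4·4 + 4·3 + 2·4 = 1
b_43 = 4·1 + 4·4 + 2·3 = 1
b_44 = 4·1 + 4·1 + 2·4 = 1
b_45 = 4·1 + 4·1 + 2·1 = 0
b_46 = 4·0 + 4·1 + 2·1 = 1
b_47 = 4·1 + 4·0 + 2·1 = 1
b_48 = 4·1 + 4·1 + 2·0 = 3
b_49 = 4·3 + 4·1 + 2·1 = 3
b_50 = 4·3 + 4·3 + 2·1 = 1
b_51 = 4·1 + 4·3 + 2·3 = 2
b_52 = 4·2 + 4·1 + 2·3 = 3
b_53 = 4·3 + 4·2 + 2·1 = 2
b_54 = 4·2 + 4·3 + 2·2 = 4
b_55 = 4·4 + 4·2 + 2·3 = 0
b_56 = 4·0 + 4·4 + 2·2 = 0
b_57 = 4·0 + 4·0 + 2·4 = 3
b_58 = 4·3 + 4·0 + 2·0 = 2
b_59 = 4·2 + 4·3 + 2·0 = 0
b_60 = 4·0 + 4·2 + 2·3 = 4
b_61 = 4·4 + 4·0 + 2·2 = 0
b_62 = 4·0 + 4·4 + 2·0 = 1
b_63 = 4·1 + 4·0 + 2·4 = 2
b_64 = 4·2 + 4·1 + 2·0 = 2
b_65 = 4·2 + 4·2 + 2·1 = 3
b_66 = 4·3 + 4·2 + 2·2 = 4
b_67 = 4·4 + 4·3 + 2·2 = 2
b_68 = 4·2 + 4·4 + 2·3 = 0
b_69 = 4·0 + 4·2 + 2·4 = 1
b_70 = 4·1 + 4·0 + 2·2 = 3
b_71 = 4·3 + 4·1 + 2·0 = 1
b_72 = 4·1 + 4·3 + 2·1 = 3
b_73 = 4·3 + 4·1 + 2·3 = 2
b_74 = 4·2 + 4·3 + 2·1 = 2
b_75 = 4·2 + 4·2 + 2·3 = 2
b_76 = 4·2 + 4·2 + 2·2 = 0
b_77 = 4·0 + 4·2 + 2·2 = 2
b_78 = 4·2 + 4·0 + 2·2 = 2
b_79 = 4·2 + 4·2 + 2·0 = 1
b_80 = 4·1 + 4·2 + 2·2 = 1
b_81 = 4·1 + 4·1 + 2·2 = 2
b_82 = 4·2 + 4·1 + 2·1 = 4
b_83 = 4·4 + 4·2 + 2·1 = 1
b_84 = 4·1 + 4·4 + 2·2 = 4
b_85 = 4·4 + 4·1 + 2·4 = 3
b_86 = 4·3 + 4·4 + 2·1 = 0
b_87 = 4·0 + 4·3 + 2·4 = 0
b_88 = 4·0 + 4·0 + 2·3 = 1
b_89 = 4·1 + 4·0 + 2·0 = 4
b_90 = 4·4 + 4·1 + 2·0 = 0
b_91 = 4·0 + 4·4 + 2·1 = 3
b_92 = 4·3 + 4·0 + 2·4 = 0
b_93 = 4·0 + 4·3 + 2·0 = 2
b_94 = 4·2 + 4·0 + 2·3 = 4
b_95 = 4·4 + 4·2 + 2·0 = 4
b_96 = 4·4 + 4·4 + 2·2 = 1
b_97 = 4·1 + 4·4 + 2·4 = 3
b_98 = 4·3 + 4·1 + 2·4 = 4
b_99 = 4·4 + 4·3 + 2·1 = 0
b_100 = 4·0 + 4·4 + 2·3 = 2
b_101 = 4·2 + 4·0 + 2·4 = 1
b_102 = 4·1 + 4·2 + 2·0 = 2
b_103 = 4·2 + 4·1 + 2·2 = 1
b_104 = 4·1 + 4·2 + 2·1 = 4
b_105 = 4·4 + 4·1 + 2·2 = 4
b_106 = 4·4 + 4·4 + 2·1 = 4
b_107 = 4·4 + 4·4 + 2·4 = 0
b_108 = 4·0 + 4·4 + 2·4 = 4
b_109 = 4·4 + 4·0 + 2·4 = 4
b_110 = 4·4 + 4·4 + 2·0 = 2
b_111 = 4·2 + 4·4 + 2·4 = 2
b_112 = 4·2 + 4·2 + 2·4 = 4
b_113 = 4·4 + 4·2 + 2·2 = 3
b_114 = 4·3 + 4·4 + 2·2 = 2
b_115 = 4·2 + 4·3 + 2·4 = 3
b_116 = 4·3 + 4·2 + 2·3 = 1
b_117 = 4·1 + 4·3 + 2·2 = 0
b_118 = 4·0 + 4·1 + 2·3 = 0
b_119 = 4·0 + 4·0 + 2·1 = 2
b_120 = 4·2 + 4·0 + 2·0 = 3
b_121 = 4·3 + 4·2 + 2·0 = 0
b_122 = 4·0 + 4·3 + 2·2 = 1
b_123 = 4·1 + 4·0 + 2·3 = 0
b_124 = 4·0 + 4·1 + 2·0 = 4
b_125 = 4·4 + 4·0 + 2·1 = 3
b_126 = 4·3 + 4·4 + 2·0 = 3
b_127 = 4·3 + 4·3 + 2·4 = 2
b_128 = 4·2 + 4·3 + 2·3 = 1
b_129 = 4·1 + 4·2 + 2·3 = 3
b_130 = 4·3 + 4·1 + 2·2 = 0
b_131 = 4·0 + 4·3 + 2·1 = 4
b_132 = 4·4 + 4·0 + 2·3 = 2
b_133 = 4·2 + 4·4 + 2·0 = 4
b_134 = 4·4 + 4·2 + 2·4 = 2
b_135 = 4·2 + 4·4 + 2·2 = 3
b_136 = 4·3 + 4·2 + 2·4 = 3
b_137 = 4·3 + 4·3 + 2·2 = 3
b_138 = 4·3 + 4·3 + 2·3 = 0
b_139 = 4·0 + 4·3 + 2·3 = 3
b_140 = 4·3 + 4·0 + 2·3 = 3
b_141 = 4·3 + 4·3 + 2·0 = 4
b_142 = 4·4 + 4·3 + 2·3 = 4
b_143 = 4·4 + 4·4 + 2·3 = 3
b_144 = 4·3 + 4·4 + 2·4 = 1
b_145 = 4·1 + 4·3 + 2·4 = 4
b_146 = 4·4 + 4·1 + 2·3 = 1
b_147 = 4·1 + 4·4 + 2·1 = 2

2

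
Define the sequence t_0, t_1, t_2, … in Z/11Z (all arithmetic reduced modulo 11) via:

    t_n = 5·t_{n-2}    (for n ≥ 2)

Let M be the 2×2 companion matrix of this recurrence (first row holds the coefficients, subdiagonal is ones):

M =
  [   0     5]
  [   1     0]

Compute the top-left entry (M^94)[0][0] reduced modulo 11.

(M^94)[0][0] is the top entry after applying M 94 times to the unit state (1, 0). Equivalently it is h_{95} for the auxiliary sequence (h_n) obeying the same recurrence with h_1 = 1 and h_i = 0 for 0 ≤ i < 1:
h_2 = 0·1 + 5·0 = 0
h_3 = 0·0 + 5·1 = 5
h_4 = 0·5 + 5·0 = 0
h_5 = 0·0 + 5·5 = 3
h_6 = 0·3 + 5·0 = 0
h_7 = 0·0 + 5·3 = 4
h_8 = 0·4 + 5·0 = 0
h_9 = 0·0 + 5·4 = 9
h_10 = 0·9 + 5·0 = 0
h_11 = 0·0 + 5·9 = 1
(h_10, h_11) = (0, 1) = (h_0, h_1), so the sequence has period 10.
95 ≡ 5 (mod 10), hence h_95 = h_5 = 3.

3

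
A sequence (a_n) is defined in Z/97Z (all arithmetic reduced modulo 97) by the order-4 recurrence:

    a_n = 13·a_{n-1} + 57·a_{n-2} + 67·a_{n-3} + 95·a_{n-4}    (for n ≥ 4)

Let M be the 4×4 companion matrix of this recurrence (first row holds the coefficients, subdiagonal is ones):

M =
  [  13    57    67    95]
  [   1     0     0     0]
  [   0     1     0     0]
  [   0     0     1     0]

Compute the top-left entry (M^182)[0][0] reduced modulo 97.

(M^182)[0][0] is the top entry after applying M 182 times to the unit state (1, 0, 0, 0). Equivalently it is h_{185} for the auxiliary sequence (h_n) obeying the same recurrence with h_3 = 1 and h_i = 0 for 0 ≤ i < 3:
h_4 = 13·1 + 57·0 + 67·0 + 95·0 = 13
h_5 = 13·13 + 57·1 + 67·0 + 95·0 = 32
h_6 = 13·32 + 57·13 + 67·1 + 95·0 = 60
h_7 = 13·60 + 57·32 + 67·13 + 95·1 = 78
h_8 = 13·78 + 57·60 + 67·32 + 95·13 = 53
h_9 = 13·53 + 57·78 + 67·60 + 95·32 = 70
Continuing the recurrence:
  h_10 = 16;  h_11 = 27;  h_12 = 27;  h_13 = 9;  h_14 = 38;  h_15 = 46
  h_16 = 15;  h_17 = 10;  h_18 = 14;  h_19 = 16;  h_20 = 94;  h_21 = 45
  h_22 = 3;  h_23 = 43;  h_24 = 65;  h_25 = 12;  h_26 = 43;  h_27 = 80
  h_28 = 91;  h_29 = 64;  h_30 = 41;  h_31 = 30;  h_32 = 43;  h_33 = 38
  h_34 = 23;  h_35 = 48;  h_36 = 30;  h_37 = 32;  h_38 = 58;  h_39 = 30
  h_40 = 57;  h_41 = 65;  h_42 = 71;  h_43 = 45;  h_44 = 46;  h_45 = 30
  h_46 = 65;  h_47 = 18;  h_48 = 37;  h_49 = 79;  h_50 = 41;  h_51 = 10
  h_52 = 23;  h_53 = 63;  h_54 = 2;  h_55 = 94;  h_56 = 79;  h_57 = 88
  h_58 = 10;  h_59 = 66;  h_60 = 85;  h_61 = 26;  h_62 = 79;  h_63 = 21
  h_64 = 43;  h_65 = 13;  h_66 = 86;  h_67 = 42;  h_68 = 25;  h_69 = 16
  h_70 = 7;  h_71 = 72;  h_72 = 29;  h_73 = 68;  h_74 = 72;  h_75 = 15
  h_76 = 67;  h_77 = 12;  h_78 = 83;  h_79 = 14;  h_80 = 54;  h_81 = 53
  h_82 = 77;  h_83 = 46;  h_84 = 88;  h_85 = 89;  h_86 = 80;  h_87 = 83
  h_88 = 77;  h_89 = 50;  h_90 = 61;  h_91 = 3;  h_92 = 19;  h_93 = 40
  h_94 = 33;  h_95 = 96;  h_96 = 48;  h_97 = 79;  h_98 = 41;  h_99 = 9
  h_100 = 85;  h_101 = 36;  h_102 = 14;  h_103 = 54;  h_104 = 56;  h_105 = 16
  h_106 = 6;  h_107 = 75;  h_108 = 46;  h_109 = 5;  h_110 = 37;  h_111 = 12
  h_112 = 83;  h_113 = 61;  h_114 = 46;  h_115 = 9;  h_116 = 64;  h_117 = 37
  h_118 = 81;  h_119 = 60;  h_120 = 85;  h_121 = 81;  h_122 = 56;  h_123 = 56
  h_124 = 59;  h_125 = 80;  h_126 = 89;  h_127 = 52;  h_128 = 30;  h_129 = 39
  h_130 = 91;  h_131 = 74;  h_132 = 69;  h_133 = 76;  h_134 = 94;  h_135 = 38
  h_136 = 39;  h_137 = 89;  h_138 = 15;  h_139 = 45;  h_140 = 50;  h_141 = 65
  h_142 = 84;  h_143 = 6;  h_144 = 3;  h_145 = 59;  h_146 = 8;  h_147 = 67
  h_148 = 36;  h_149 = 49;  h_150 = 81;  h_151 = 13;  h_152 = 43;  h_153 = 33
  h_154 = 0;  h_155 = 80;  h_156 = 61;  h_157 = 49;  h_158 = 65;  h_159 = 96
  h_160 = 63;  h_161 = 72;  h_162 = 62;  h_163 = 15;  h_164 = 85;  h_165 = 53
  h_166 = 13;  h_167 = 28;  h_168 = 24;  h_169 = 54;  h_170 = 40;  h_171 = 9
  h_172 = 50;  h_173 = 49;  h_174 = 33;  h_175 = 55;  h_176 = 56;  h_177 = 59
  h_178 = 12;  h_179 = 80;  h_180 = 36;  h_181 = 88;  h_182 = 93;  h_183 = 38
h_184 = 13·38 + 57·93 + 67·88 + 95·36 = 76
h_185 = 13·76 + 57·38 + 67·93 + 95·88 = 91

91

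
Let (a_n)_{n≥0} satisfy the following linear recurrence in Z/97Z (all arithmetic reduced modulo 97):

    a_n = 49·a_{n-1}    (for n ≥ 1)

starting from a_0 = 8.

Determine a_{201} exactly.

47

a_1 = 49·8 = 4
a_2 = 49·4 = 2
a_3 = 49·2 = 1
a_4 = 49·1 = 49
a_5 = 49·49 = 73
a_6 = 49·73 = 85
a_7 = 49·85 = 91
a_8 = 49·91 = 94
a_9 = 49·94 = 47
a_10 = 49·47 = 72
a_11 = 49·72 = 36
a_12 = 49·36 = 18
a_13 = 49·18 = 9
a_14 = 49·9 = 53
a_15 = 49·53 = 75
a_16 = 49·75 = 86
a_17 = 49·86 = 43
a_18 = 49·43 = 70
a_19 = 49·70 = 35
a_20 = 49·35 = 66
a_21 = 49·66 = 33
a_22 = 49·33 = 65
a_23 = 49·65 = 81
a_24 = 49·81 = 89
a_25 = 49·89 = 93
a_26 = 49·93 = 95
a_27 = 49·95 = 96
a_28 = 49·96 = 48
a_29 = 49·48 = 24
a_30 = 49·24 = 12
a_31 = 49·12 = 6
a_32 = 49·6 = 3
a_33 = 49·3 = 50
a_34 = 49·50 = 25
a_35 = 49·25 = 61
a_36 = 49·61 = 79
a_37 = 49·79 = 88
a_38 = 49·88 = 44
a_39 = 49·44 = 22
a_40 = 49·22 = 11
a_41 = 49·11 = 54
a_42 = 49·54 = 27
a_43 = 49·27 = 62
a_44 = 49·62 = 31
a_45 = 49·31 = 64
a_46 = 49·64 = 32
a_47 = 49·32 = 16
a_48 = 49·16 = 8
(a_48) = (8) = (a_0), so the sequence has period 48.
201 ≡ 9 (mod 48), hence a_201 = a_9 = 47.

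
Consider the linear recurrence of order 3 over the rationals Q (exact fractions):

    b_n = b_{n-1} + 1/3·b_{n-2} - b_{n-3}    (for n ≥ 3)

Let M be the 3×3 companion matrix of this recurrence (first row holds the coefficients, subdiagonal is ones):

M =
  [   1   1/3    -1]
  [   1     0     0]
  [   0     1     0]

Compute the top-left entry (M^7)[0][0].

-56/27

(M^7)[0][0] is the top entry after applying M 7 times to the unit state (1, 0, 0). Equivalently it is h_{9} for the auxiliary sequence (h_n) obeying the same recurrence with h_2 = 1 and h_i = 0 for 0 ≤ i < 2:
h_3 = 1·1 + 1/3·0 + -1·0 = 1
h_4 = 1·1 + 1/3·1 + -1·0 = 4/3
h_5 = 1·4/3 + 1/3·1 + -1·1 = 2/3
h_6 = 1·2/3 + 1/3·4/3 + -1·1 = 1/9
h_7 = 1·1/9 + 1/3·2/3 + -1·4/3 = -1
h_8 = 1·-1 + 1/3·1/9 + -1·2/3 = -44/27
h_9 = 1·-44/27 + 1/3·-1 + -1·1/9 = -56/27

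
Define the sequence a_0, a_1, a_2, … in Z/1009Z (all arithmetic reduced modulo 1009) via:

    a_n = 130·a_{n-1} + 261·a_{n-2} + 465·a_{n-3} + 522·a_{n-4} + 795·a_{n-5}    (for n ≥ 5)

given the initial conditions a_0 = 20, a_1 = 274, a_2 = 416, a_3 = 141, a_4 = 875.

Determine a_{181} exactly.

a_5 = 130·875 + 261·141 + 465·416 + 522·274 + 795·20 = 437
a_6 = 130·437 + 261·875 + 465·141 + 522·416 + 795·274 = 730
a_7 = 130·730 + 261·437 + 465·875 + 522·141 + 795·416 = 55
a_8 = 130·55 + 261·730 + 465·437 + 522·875 + 795·141 = 81
a_9 = 130·81 + 261·55 + 465·730 + 522·437 + 795·875 = 590
a_10 = 130·590 + 261·81 + 465·55 + 522·730 + 795·437 = 295
Continuing the recurrence:
  a_11 = 586;  a_12 = 960;  a_13 = 276;  a_14 = 431;  a_15 = 947;  a_16 = 60
  a_17 = 504;  a_18 = 324;  a_19 = 282;  a_20 = 608;  a_21 = 618;  a_22 = 587
  a_23 = 868;  a_24 = 218;  a_25 = 910;  a_26 = 266;  a_27 = 692;  a_28 = 26
  a_29 = 489;  a_30 = 251;  a_31 = 401;  a_32 = 638;  a_33 = 69;  a_34 = 873
  a_35 = 575;  a_36 = 726;  a_37 = 990;  a_38 = 348;  a_39 = 825;  a_40 = 196
  a_41 = 228;  a_42 = 347;  a_43 = 13;  a_44 = 941;  a_45 = 910;  a_46 = 815
  a_47 = 190;  a_48 = 743;  a_49 = 682;  a_50 = 259;  a_51 = 644;  a_52 = 363
  a_53 = 968;  a_54 = 757;  a_55 = 458;  a_56 = 139;  a_57 = 46;  a_58 = 280
  a_59 = 427;  a_60 = 419;  a_61 = 800;  a_62 = 343;  a_63 = 754;  a_64 = 763
  a_65 = 429;  a_66 = 906;  a_67 = 666;  a_68 = 693;  a_69 = 211;  a_70 = 100
  a_71 = 233;  a_72 = 397;  a_73 = 692;  a_74 = 214;  a_75 = 871;  a_76 = 458
  a_77 = 743;  a_78 = 552;  a_79 = 608;  a_80 = 754;  a_81 = 58;  a_82 = 706
  a_83 = 926;  a_84 = 791;  a_85 = 902;  a_86 = 521;  a_87 = 309;  a_88 = 92
  a_89 = 774;  a_90 = 155;  a_91 = 949;  a_92 = 124;  a_93 = 807;  a_94 = 432
  a_95 = 644;  a_96 = 508;  a_97 = 324;  a_98 = 276;  a_99 = 29;  a_100 = 676
  a_101 = 676;  a_102 = 396;  a_103 = 893;  a_104 = 604;  a_105 = 668;  a_106 = 342
  a_107 = 213;  a_108 = 844;  a_109 = 941;  a_110 = 983;  a_111 = 685;  a_112 = 661
  a_113 = 189;  a_114 = 997;  a_115 = 869;  a_116 = 647;  a_117 = 203;  a_118 = 709
  a_119 = 148;  a_120 = 438;  a_121 = 260;  a_122 = 752;  a_123 = 192;  a_124 = 290
  a_125 = 205;  a_126 = 817;  a_127 = 782;  a_128 = 879;  a_129 = 603;  a_130 = 647
  a_131 = 719;  a_132 = 788;  a_133 = 215;  a_134 = 724;  a_135 = 801;  a_136 = 743
  a_137 = 689;  a_138 = 65;  a_139 = 859;  a_140 = 521;  a_141 = 148;  a_142 = 207
  a_143 = 676;  a_144 = 199;  a_145 = 974;  a_146 = 205;  a_147 = 898;  a_148 = 176
  a_149 = 126;  a_150 = 85;  a_151 = 757;  a_152 = 183;  a_153 = 426;  a_154 = 342
  a_155 = 197;  a_156 = 294;  a_157 = 25;  a_158 = 645;  a_159 = 445;  a_160 = 16
  a_161 = 1008;  a_162 = 478;  a_163 = 121;  a_164 = 677;  a_165 = 909;  a_166 = 507
  a_167 = 677;  a_168 = 873;  a_169 = 939;  a_170 = 304;  a_171 = 97;  a_172 = 938
  a_173 = 679;  a_174 = 947;  a_175 = 642;  a_176 = 295;  a_177 = 845;  a_178 = 969
  a_179 = 666
a_180 = 130·666 + 261·969 + 465·845 + 522·295 + 795·642 = 338
a_181 = 130·338 + 261·666 + 465·969 + 522·845 + 795·295 = 987

987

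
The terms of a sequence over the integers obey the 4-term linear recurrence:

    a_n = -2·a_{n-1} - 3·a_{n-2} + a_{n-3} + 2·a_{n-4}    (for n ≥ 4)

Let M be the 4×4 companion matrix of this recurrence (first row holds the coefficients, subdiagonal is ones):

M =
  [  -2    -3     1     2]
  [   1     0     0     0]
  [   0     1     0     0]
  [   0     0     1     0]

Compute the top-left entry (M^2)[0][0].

1

(M^2)[0][0] is the top entry after applying M 2 times to the unit state (1, 0, 0, 0). Equivalently it is h_{5} for the auxiliary sequence (h_n) obeying the same recurrence with h_3 = 1 and h_i = 0 for 0 ≤ i < 3:
h_4 = -2·1 + -3·0 + 1·0 + 2·0 = -2
h_5 = -2·-2 + -3·1 + 1·0 + 2·0 = 1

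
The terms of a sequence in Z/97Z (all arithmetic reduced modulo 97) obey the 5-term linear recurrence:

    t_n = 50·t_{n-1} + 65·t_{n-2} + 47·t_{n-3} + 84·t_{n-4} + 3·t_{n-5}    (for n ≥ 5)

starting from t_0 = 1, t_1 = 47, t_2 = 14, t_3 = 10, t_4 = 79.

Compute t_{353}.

t_5 = 50·79 + 65·10 + 47·14 + 84·47 + 3·1 = 91
t_6 = 50·91 + 65·79 + 47·10 + 84·14 + 3·47 = 26
t_7 = 50·26 + 65·91 + 47·79 + 84·10 + 3·14 = 73
t_8 = 50·73 + 65·26 + 47·91 + 84·79 + 3·10 = 84
t_9 = 50·84 + 65·73 + 47·26 + 84·91 + 3·79 = 6
t_10 = 50·6 + 65·84 + 47·73 + 84·26 + 3·91 = 8
Continuing the recurrence:
  t_11 = 84;  t_12 = 55;  t_13 = 30;  t_14 = 13;  t_15 = 43;  t_16 = 62
  t_17 = 73;  t_18 = 19;  t_19 = 38;  t_20 = 69;  t_21 = 36;  t_22 = 89
  t_23 = 90;  t_24 = 39;  t_25 = 82;  t_26 = 19;  t_27 = 32;  t_28 = 50
  t_29 = 62;  t_30 = 93;  t_31 = 1;  t_32 = 16;  t_33 = 21;  t_34 = 47
  t_35 = 77;  t_36 = 24;  t_37 = 41;  t_38 = 85;  t_39 = 5;  t_40 = 55
  t_41 = 13;  t_42 = 83;  t_43 = 10;  t_44 = 83;  t_45 = 64;  t_46 = 71
  t_47 = 90;  t_48 = 16;  t_49 = 92;  t_50 = 21;  t_51 = 35;  t_52 = 32
  t_53 = 28;  t_54 = 84;  t_55 = 51;  t_56 = 91;  t_57 = 2;  t_58 = 32
  t_59 = 67;  t_60 = 32;  t_61 = 43;  t_62 = 82;  t_63 = 58;  t_64 = 45
  t_65 = 2;  t_66 = 61;  t_67 = 34;  t_68 = 13;  t_69 = 16;  t_70 = 31
  t_71 = 32;  t_72 = 32;  t_73 = 21;  t_74 = 11;  t_75 = 89;  t_76 = 12
  t_77 = 32;  t_78 = 81;  t_79 = 41;  t_80 = 6;  t_81 = 87;  t_82 = 84
  t_83 = 50;  t_84 = 66;  t_85 = 73;  t_86 = 50;  t_87 = 55;  t_88 = 90
  t_89 = 71;  t_90 = 11;  t_91 = 3;  t_92 = 93;  t_93 = 53;  t_94 = 79
  t_95 = 23;  t_96 = 10;  t_97 = 60;  t_98 = 80;  t_99 = 63;  t_100 = 51
  t_101 = 52;  t_102 = 62;  t_103 = 53;  t_104 = 17;  t_105 = 90;  t_106 = 74
  t_107 = 49;  t_108 = 79;  t_109 = 85;  t_110 = 35;  t_111 = 0;  t_112 = 55
  t_113 = 35;  t_114 = 81;  t_115 = 91;  t_116 = 75;  t_117 = 87;  t_118 = 41
  t_119 = 8;  t_120 = 50;  t_121 = 64;  t_122 = 55;  t_123 = 64;  t_124 = 39
  t_125 = 59;  t_126 = 16;  t_127 = 78;  t_128 = 26;  t_129 = 70;  t_130 = 95
  t_131 = 50;  t_132 = 27;  t_133 = 85;  t_134 = 55;  t_135 = 61;  t_136 = 40
  t_137 = 57;  t_138 = 0;  t_139 = 10;  t_140 = 29;  t_141 = 24;  t_142 = 40
  t_143 = 40;  t_144 = 46;  t_145 = 56;  t_146 = 44;  t_147 = 36;  t_148 = 24
  t_149 = 71;  t_150 = 93;  t_151 = 66;  t_152 = 62;  t_153 = 46;  t_154 = 94
  t_155 = 34;  t_156 = 52;  t_157 = 86;  t_158 = 46;  t_159 = 86;  t_160 = 88
  t_161 = 35;  t_162 = 17;  t_163 = 73;  t_164 = 82;  t_165 = 44;  t_166 = 78
  t_167 = 16;  t_168 = 10;  t_169 = 30;  t_170 = 80;  t_171 = 44;  t_172 = 95
  t_173 = 49;  t_174 = 43;  t_175 = 59;  t_176 = 58;  t_177 = 62;  t_178 = 16
  t_179 = 31;  t_180 = 77;  t_181 = 68;  t_182 = 43;  t_183 = 37;  t_184 = 46
  t_185 = 59;  t_186 = 49;  t_187 = 44;  t_188 = 8;  t_189 = 84;  t_190 = 23
  t_191 = 62;  t_192 = 35;  t_193 = 70;  t_194 = 9;  t_195 = 88;  t_196 = 52
  t_197 = 81;  t_198 = 19;  t_199 = 73;  t_200 = 35;  t_201 = 89;  t_202 = 64
  t_203 = 38;  t_204 = 16;  t_205 = 85;  t_206 = 12;  t_207 = 76;  t_208 = 42
  t_209 = 48;  t_210 = 71;  t_211 = 29;  t_212 = 49;  t_213 = 93;  t_214 = 77
  t_215 = 6;  t_216 = 8;  t_217 = 49;  t_218 = 8;  t_219 = 40;  t_220 = 81
  t_221 = 11;  t_222 = 75;  t_223 = 16;  t_224 = 21;  t_225 = 89;  t_226 = 96
  t_227 = 46;  t_228 = 82;  t_229 = 32;  t_230 = 60;  t_231 = 88;  t_232 = 49
  t_233 = 53;  t_234 = 72;  t_235 = 42;  t_236 = 71;  t_237 = 4;  t_238 = 95
  t_239 = 63;  t_240 = 83;  t_241 = 67;  t_242 = 7;  t_243 = 21;  t_244 = 78
  t_245 = 25;  t_246 = 45;  t_247 = 14;  t_248 = 66;  t_249 = 26;  t_250 = 15
  t_251 = 63;  t_252 = 69;  t_253 = 59;  t_254 = 94;  t_255 = 43;  t_256 = 43
  t_257 = 73;  t_258 = 49;  t_259 = 15;  t_260 = 49;  t_261 = 58;  t_262 = 67
  t_263 = 63;  t_264 = 36;  t_265 = 95;  t_266 = 42;  t_267 = 37;  t_268 = 36
  t_269 = 8;  t_270 = 47;  t_271 = 36;  t_272 = 24;  t_273 = 30;  t_274 = 91
  t_275 = 26;  t_276 = 79;  t_277 = 93;  t_278 = 20;  t_279 = 23;  t_280 = 52
  t_281 = 86;  t_282 = 50;  t_283 = 13;  t_284 = 60;  t_285 = 92;  t_286 = 86
  t_287 = 83;  t_288 = 34;  t_289 = 33;  t_290 = 32;  t_291 = 60;  t_292 = 36
  t_293 = 87;  t_294 = 75;  t_295 = 34;  t_296 = 94;  t_297 = 3;  t_298 = 63
  t_299 = 77;  t_300 = 79;  t_301 = 34;  t_302 = 41;  t_303 = 80;  t_304 = 95
  t_305 = 32;  t_306 = 46;  t_307 = 71;  t_308 = 65;  t_309 = 2;  t_310 = 79
  t_311 = 45;  t_312 = 57;  t_313 = 54;  t_314 = 30;  t_315 = 66;  t_316 = 4
  t_317 = 34;  t_318 = 81;  t_319 = 54;  t_320 = 9;  t_321 = 62;  t_322 = 34
  t_323 = 68;  t_324 = 33;  t_325 = 2;  t_326 = 44;  t_327 = 92;  t_328 = 54
  t_329 = 54;  t_330 = 74;  t_331 = 51;  t_332 = 63;  t_333 = 91;  t_334 = 57
  t_335 = 33;  t_336 = 42;  t_337 = 13;  t_338 = 1;  t_339 = 89;  t_340 = 23
  t_341 = 52;  t_342 = 59;  t_343 = 49;  t_344 = 64;  t_345 = 15;  t_346 = 6
  t_347 = 40;  t_348 = 82;  t_349 = 92;  t_350 = 40;  t_351 = 80
t_352 = 50·80 + 65·40 + 47·92 + 84·82 + 3·40 = 84
t_353 = 50·84 + 65·80 + 47·40 + 84·92 + 3·82 = 48

48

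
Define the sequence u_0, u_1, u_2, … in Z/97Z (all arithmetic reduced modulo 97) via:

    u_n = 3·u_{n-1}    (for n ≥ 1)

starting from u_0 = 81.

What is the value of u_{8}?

75

u_1 = 3·81 = 49
u_2 = 3·49 = 50
u_3 = 3·50 = 53
u_4 = 3·53 = 62
u_5 = 3·62 = 89
u_6 = 3·89 = 73
u_7 = 3·73 = 25
u_8 = 3·25 = 75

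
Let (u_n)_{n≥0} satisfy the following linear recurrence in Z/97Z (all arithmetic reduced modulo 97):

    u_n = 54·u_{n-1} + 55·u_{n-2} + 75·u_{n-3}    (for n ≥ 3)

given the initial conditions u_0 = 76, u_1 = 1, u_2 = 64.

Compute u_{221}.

20

u_3 = 54·64 + 55·1 + 75·76 = 93
u_4 = 54·93 + 55·64 + 75·1 = 81
u_5 = 54·81 + 55·93 + 75·64 = 30
u_6 = 54·30 + 55·81 + 75·93 = 52
u_7 = 54·52 + 55·30 + 75·81 = 57
u_8 = 54·57 + 55·52 + 75·30 = 40
Continuing the recurrence:
  u_9 = 77;  u_10 = 60;  u_11 = 96;  u_12 = 0;  u_13 = 80;  u_14 = 74
  u_15 = 54;  u_16 = 85;  u_17 = 15;  u_18 = 29;  u_19 = 36;  u_20 = 8
  u_21 = 28;  u_22 = 93;  u_23 = 81;  u_24 = 46;  u_25 = 43;  u_26 = 63
  u_27 = 2;  u_28 = 8;  u_29 = 29;  u_30 = 22;  u_31 = 85;  u_32 = 21
  u_33 = 87;  u_34 = 6;  u_35 = 88;  u_36 = 64;  u_37 = 16;  u_38 = 23
  u_39 = 35;  u_40 = 87;  u_41 = 6;  u_42 = 71;  u_43 = 19;  u_44 = 46
  u_45 = 27;  u_46 = 78;  u_47 = 29;  u_48 = 24;  u_49 = 11;  u_50 = 15
  u_51 = 14;  u_52 = 78;  u_53 = 93;  u_54 = 80;  u_55 = 56;  u_56 = 43
  u_57 = 53;  u_58 = 18;  u_59 = 31;  u_60 = 43;  u_61 = 42;  u_62 = 71
  u_63 = 57;  u_64 = 45;  u_65 = 26;  u_66 = 6;  u_67 = 85;  u_68 = 80
  u_69 = 36;  u_70 = 12;  u_71 = 92;  u_72 = 83;  u_73 = 63;  u_74 = 26
  u_75 = 36;  u_76 = 48;  u_77 = 23;  u_78 = 83;  u_79 = 35;  u_80 = 32
  u_81 = 81;  u_82 = 29;  u_83 = 79;  u_84 = 5;  u_85 = 0;  u_86 = 89
  u_87 = 40;  u_88 = 71;  u_89 = 2;  u_90 = 29;  u_91 = 17;  u_92 = 44
  u_93 = 54;  u_94 = 15;  u_95 = 96;  u_96 = 68;  u_97 = 86;  u_98 = 64
  u_99 = 94;  u_100 = 11;  u_101 = 88;  u_102 = 88;  u_103 = 38;  u_104 = 9
  u_105 = 58;  u_106 = 75;  u_107 = 58;  u_108 = 64;  u_109 = 49;  u_110 = 40
  u_111 = 52;  u_112 = 50;  u_113 = 24;  u_114 = 89;  u_115 = 79;  u_116 = 0
  u_117 = 59;  u_118 = 90;  u_119 = 54;  u_120 = 69;  u_121 = 60;  u_122 = 27
  u_123 = 39;  u_124 = 40;  u_125 = 25;  u_126 = 73;  u_127 = 72;  u_128 = 78
  u_129 = 67;  u_130 = 19;  u_131 = 85;  u_132 = 87;  u_133 = 31;  u_134 = 30
  u_135 = 53;  u_136 = 47;  u_137 = 40;  u_138 = 87;  u_139 = 44;  u_140 = 73
  u_141 = 83;  u_142 = 60;  u_143 = 88;  u_144 = 18;  u_145 = 30;  u_146 = 92
  u_147 = 14;  u_148 = 15;  u_149 = 41;  u_150 = 15;  u_151 = 19;  u_152 = 76
  u_153 = 66;  u_154 = 51;  u_155 = 56;  u_156 = 12;  u_157 = 84;  u_158 = 84
  u_159 = 65;  u_160 = 74;  u_161 = 0;  u_162 = 21;  u_163 = 88;  u_164 = 87
  u_165 = 55;  u_166 = 96;  u_167 = 87;  u_168 = 38;  u_169 = 69;  u_170 = 22
  u_171 = 73;  u_172 = 45;  u_173 = 44;  u_174 = 44;  u_175 = 23;  u_176 = 75
  u_177 = 79;  u_178 = 28;  u_179 = 36;  u_180 = 0;  u_181 = 6;  u_182 = 17
  u_183 = 84;  u_184 = 4;  u_185 = 0;  u_186 = 21;  u_187 = 76;  u_188 = 21
  u_189 = 2;  u_190 = 76;  u_191 = 66;  u_192 = 37;  u_193 = 76;  u_194 = 31
  u_195 = 93;  u_196 = 11;  u_197 = 80;  u_198 = 66;  u_199 = 59;  u_200 = 12
  u_201 = 16;  u_202 = 32;  u_203 = 16;  u_204 = 41;  u_205 = 62;  u_206 = 13
  u_207 = 9;  u_208 = 31;  u_209 = 40;  u_210 = 78;  u_211 = 7;  u_212 = 5
  u_213 = 6;  u_214 = 57;  u_215 = 0;  u_216 = 93;  u_217 = 82;  u_218 = 37
  u_219 = 0
u_220 = 54·0 + 55·37 + 75·82 = 37
u_221 = 54·37 + 55·0 + 75·37 = 20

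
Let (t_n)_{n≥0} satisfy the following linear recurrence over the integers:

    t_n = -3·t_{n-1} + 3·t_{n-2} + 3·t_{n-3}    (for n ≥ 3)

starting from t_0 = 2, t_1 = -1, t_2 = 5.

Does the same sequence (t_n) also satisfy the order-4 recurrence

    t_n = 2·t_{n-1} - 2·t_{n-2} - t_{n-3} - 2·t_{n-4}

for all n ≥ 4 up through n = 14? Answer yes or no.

no

Terms t_0..t_14: 2, -1, 5, -12, 48, -165, 603, -2160, 7794, -28053, 101061, -363960, 1310904, -4721409, 17005059
n=4: candidate gives -37, actual t_4 = 48 ✗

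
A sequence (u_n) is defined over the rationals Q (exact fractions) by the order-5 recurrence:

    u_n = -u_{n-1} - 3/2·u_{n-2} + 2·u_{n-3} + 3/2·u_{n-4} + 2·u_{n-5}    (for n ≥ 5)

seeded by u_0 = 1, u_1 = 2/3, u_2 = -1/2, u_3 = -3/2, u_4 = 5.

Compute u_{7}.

409/24

u_5 = -1·5 + -3/2·-3/2 + 2·-1/2 + 3/2·2/3 + 2·1 = -3/4
u_6 = -1·-3/4 + -3/2·5 + 2·-3/2 + 3/2·-1/2 + 2·2/3 = -55/6
u_7 = -1·-55/6 + -3/2·-3/4 + 2·5 + 3/2·-3/2 + 2·-1/2 = 409/24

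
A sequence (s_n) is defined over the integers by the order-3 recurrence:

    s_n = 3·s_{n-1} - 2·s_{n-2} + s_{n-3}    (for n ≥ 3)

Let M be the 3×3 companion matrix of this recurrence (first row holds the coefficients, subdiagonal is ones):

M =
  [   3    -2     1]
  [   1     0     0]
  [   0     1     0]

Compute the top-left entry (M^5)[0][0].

(M^5)[0][0] is the top entry after applying M 5 times to the unit state (1, 0, 0). Equivalently it is h_{7} for the auxiliary sequence (h_n) obeying the same recurrence with h_2 = 1 and h_i = 0 for 0 ≤ i < 2:
h_3 = 3·1 + -2·0 + 1·0 = 3
h_4 = 3·3 + -2·1 + 1·0 = 7
h_5 = 3·7 + -2·3 + 1·1 = 16
h_6 = 3·16 + -2·7 + 1·3 = 37
h_7 = 3·37 + -2·16 + 1·7 = 86

86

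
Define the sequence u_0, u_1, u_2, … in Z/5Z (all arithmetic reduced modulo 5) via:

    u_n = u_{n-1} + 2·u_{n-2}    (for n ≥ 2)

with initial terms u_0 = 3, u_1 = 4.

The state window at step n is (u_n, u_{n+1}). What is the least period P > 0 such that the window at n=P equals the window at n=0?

n=0: window = (3, 4)
n=1: window = (4, 0)
n=2: window = (0, 3)
n=3: window = (3, 3)
n=4: window = (3, 4)
window at n=4 equals window at n=0 → period = 4

4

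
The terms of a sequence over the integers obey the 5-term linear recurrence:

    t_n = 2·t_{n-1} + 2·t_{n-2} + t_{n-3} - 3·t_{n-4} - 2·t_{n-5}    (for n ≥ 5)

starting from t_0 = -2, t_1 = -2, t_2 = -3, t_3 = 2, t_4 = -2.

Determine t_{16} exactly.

t_5 = 2·-2 + 2·2 + 1·-3 + -3·-2 + -2·-2 = 7
t_6 = 2·7 + 2·-2 + 1·2 + -3·-3 + -2·-2 = 25
t_7 = 2·25 + 2·7 + 1·-2 + -3·2 + -2·-3 = 62
t_8 = 2·62 + 2·25 + 1·7 + -3·-2 + -2·2 = 183
t_9 = 2·183 + 2·62 + 1·25 + -3·7 + -2·-2 = 498
t_10 = 2·498 + 2·183 + 1·62 + -3·25 + -2·7 = 1335
t_11 = 2·1335 + 2·498 + 1·183 + -3·62 + -2·25 = 3613
t_12 = 2·3613 + 2·1335 + 1·498 + -3·183 + -2·62 = 9721
t_13 = 2·9721 + 2·3613 + 1·1335 + -3·498 + -2·183 = 26143
t_14 = 2·26143 + 2·9721 + 1·3613 + -3·1335 + -2·498 = 70340
t_15 = 2·70340 + 2·26143 + 1·9721 + -3·3613 + -2·1335 = 189178
t_16 = 2·189178 + 2·70340 + 1·26143 + -3·9721 + -2·3613 = 508790

508790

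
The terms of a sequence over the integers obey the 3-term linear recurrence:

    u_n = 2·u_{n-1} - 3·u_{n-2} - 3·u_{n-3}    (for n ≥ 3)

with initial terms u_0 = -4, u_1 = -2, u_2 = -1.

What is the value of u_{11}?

u_3 = 2·-1 + -3·-2 + -3·-4 = 16
u_4 = 2·16 + -3·-1 + -3·-2 = 41
u_5 = 2·41 + -3·16 + -3·-1 = 37
u_6 = 2·37 + -3·41 + -3·16 = -97
u_7 = 2·-97 + -3·37 + -3·41 = -428
u_8 = 2·-428 + -3·-97 + -3·37 = -676
u_9 = 2·-676 + -3·-428 + -3·-97 = 223
u_10 = 2·223 + -3·-676 + -3·-428 = 3758
u_11 = 2·3758 + -3·223 + -3·-676 = 8875

8875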